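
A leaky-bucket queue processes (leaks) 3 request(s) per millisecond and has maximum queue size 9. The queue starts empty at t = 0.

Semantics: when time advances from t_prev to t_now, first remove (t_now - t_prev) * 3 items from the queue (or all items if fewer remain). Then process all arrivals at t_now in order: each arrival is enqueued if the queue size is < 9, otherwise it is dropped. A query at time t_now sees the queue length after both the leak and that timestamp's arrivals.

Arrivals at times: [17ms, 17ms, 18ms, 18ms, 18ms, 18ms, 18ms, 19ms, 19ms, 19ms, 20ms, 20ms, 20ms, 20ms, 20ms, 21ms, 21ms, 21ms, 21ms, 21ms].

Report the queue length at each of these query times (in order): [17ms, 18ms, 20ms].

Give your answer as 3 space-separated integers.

Queue lengths at query times:
  query t=17ms: backlog = 2
  query t=18ms: backlog = 5
  query t=20ms: backlog = 7

Answer: 2 5 7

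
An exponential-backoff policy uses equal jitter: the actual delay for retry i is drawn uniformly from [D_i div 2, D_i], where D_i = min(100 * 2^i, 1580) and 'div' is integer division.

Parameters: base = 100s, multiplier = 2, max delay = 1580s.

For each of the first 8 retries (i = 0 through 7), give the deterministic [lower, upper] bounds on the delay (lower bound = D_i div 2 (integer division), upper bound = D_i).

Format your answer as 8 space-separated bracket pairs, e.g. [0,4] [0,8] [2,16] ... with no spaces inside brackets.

Answer: [50,100] [100,200] [200,400] [400,800] [790,1580] [790,1580] [790,1580] [790,1580]

Derivation:
Computing bounds per retry:
  i=0: D_i=min(100*2^0,1580)=100, bounds=[50,100]
  i=1: D_i=min(100*2^1,1580)=200, bounds=[100,200]
  i=2: D_i=min(100*2^2,1580)=400, bounds=[200,400]
  i=3: D_i=min(100*2^3,1580)=800, bounds=[400,800]
  i=4: D_i=min(100*2^4,1580)=1580, bounds=[790,1580]
  i=5: D_i=min(100*2^5,1580)=1580, bounds=[790,1580]
  i=6: D_i=min(100*2^6,1580)=1580, bounds=[790,1580]
  i=7: D_i=min(100*2^7,1580)=1580, bounds=[790,1580]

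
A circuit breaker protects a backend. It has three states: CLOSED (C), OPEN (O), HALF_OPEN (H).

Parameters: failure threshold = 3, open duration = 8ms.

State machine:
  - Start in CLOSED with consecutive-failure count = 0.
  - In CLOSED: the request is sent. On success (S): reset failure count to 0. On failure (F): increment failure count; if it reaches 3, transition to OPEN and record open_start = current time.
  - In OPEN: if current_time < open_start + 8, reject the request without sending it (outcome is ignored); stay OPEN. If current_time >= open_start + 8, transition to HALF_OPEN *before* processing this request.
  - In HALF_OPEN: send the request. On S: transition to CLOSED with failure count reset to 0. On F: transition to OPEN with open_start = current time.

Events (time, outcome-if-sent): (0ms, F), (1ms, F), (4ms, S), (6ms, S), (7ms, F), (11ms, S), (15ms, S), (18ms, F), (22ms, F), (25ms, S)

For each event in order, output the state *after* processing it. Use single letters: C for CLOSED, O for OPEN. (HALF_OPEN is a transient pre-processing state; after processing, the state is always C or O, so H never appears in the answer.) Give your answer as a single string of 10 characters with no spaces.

State after each event:
  event#1 t=0ms outcome=F: state=CLOSED
  event#2 t=1ms outcome=F: state=CLOSED
  event#3 t=4ms outcome=S: state=CLOSED
  event#4 t=6ms outcome=S: state=CLOSED
  event#5 t=7ms outcome=F: state=CLOSED
  event#6 t=11ms outcome=S: state=CLOSED
  event#7 t=15ms outcome=S: state=CLOSED
  event#8 t=18ms outcome=F: state=CLOSED
  event#9 t=22ms outcome=F: state=CLOSED
  event#10 t=25ms outcome=S: state=CLOSED

Answer: CCCCCCCCCC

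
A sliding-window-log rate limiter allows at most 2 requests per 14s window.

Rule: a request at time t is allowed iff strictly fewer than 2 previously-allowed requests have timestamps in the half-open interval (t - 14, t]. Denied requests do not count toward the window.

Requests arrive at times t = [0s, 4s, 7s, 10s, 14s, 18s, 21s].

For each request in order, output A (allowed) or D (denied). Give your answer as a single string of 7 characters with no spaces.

Tracking allowed requests in the window:
  req#1 t=0s: ALLOW
  req#2 t=4s: ALLOW
  req#3 t=7s: DENY
  req#4 t=10s: DENY
  req#5 t=14s: ALLOW
  req#6 t=18s: ALLOW
  req#7 t=21s: DENY

Answer: AADDAAD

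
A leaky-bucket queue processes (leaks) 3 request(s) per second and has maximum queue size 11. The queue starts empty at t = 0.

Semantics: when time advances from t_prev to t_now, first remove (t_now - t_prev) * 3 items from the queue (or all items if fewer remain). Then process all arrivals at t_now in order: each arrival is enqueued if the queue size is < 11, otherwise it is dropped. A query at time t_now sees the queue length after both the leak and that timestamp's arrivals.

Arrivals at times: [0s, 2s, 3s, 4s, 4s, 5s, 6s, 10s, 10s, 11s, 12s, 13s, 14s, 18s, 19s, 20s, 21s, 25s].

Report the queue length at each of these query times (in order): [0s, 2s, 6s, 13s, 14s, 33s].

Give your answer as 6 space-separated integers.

Queue lengths at query times:
  query t=0s: backlog = 1
  query t=2s: backlog = 1
  query t=6s: backlog = 1
  query t=13s: backlog = 1
  query t=14s: backlog = 1
  query t=33s: backlog = 0

Answer: 1 1 1 1 1 0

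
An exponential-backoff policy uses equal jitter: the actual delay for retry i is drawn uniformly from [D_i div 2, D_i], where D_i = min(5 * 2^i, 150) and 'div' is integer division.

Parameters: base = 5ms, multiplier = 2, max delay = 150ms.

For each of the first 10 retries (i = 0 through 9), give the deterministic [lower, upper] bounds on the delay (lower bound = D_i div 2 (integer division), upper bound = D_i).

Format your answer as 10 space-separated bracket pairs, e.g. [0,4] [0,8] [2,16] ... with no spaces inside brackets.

Answer: [2,5] [5,10] [10,20] [20,40] [40,80] [75,150] [75,150] [75,150] [75,150] [75,150]

Derivation:
Computing bounds per retry:
  i=0: D_i=min(5*2^0,150)=5, bounds=[2,5]
  i=1: D_i=min(5*2^1,150)=10, bounds=[5,10]
  i=2: D_i=min(5*2^2,150)=20, bounds=[10,20]
  i=3: D_i=min(5*2^3,150)=40, bounds=[20,40]
  i=4: D_i=min(5*2^4,150)=80, bounds=[40,80]
  i=5: D_i=min(5*2^5,150)=150, bounds=[75,150]
  i=6: D_i=min(5*2^6,150)=150, bounds=[75,150]
  i=7: D_i=min(5*2^7,150)=150, bounds=[75,150]
  i=8: D_i=min(5*2^8,150)=150, bounds=[75,150]
  i=9: D_i=min(5*2^9,150)=150, bounds=[75,150]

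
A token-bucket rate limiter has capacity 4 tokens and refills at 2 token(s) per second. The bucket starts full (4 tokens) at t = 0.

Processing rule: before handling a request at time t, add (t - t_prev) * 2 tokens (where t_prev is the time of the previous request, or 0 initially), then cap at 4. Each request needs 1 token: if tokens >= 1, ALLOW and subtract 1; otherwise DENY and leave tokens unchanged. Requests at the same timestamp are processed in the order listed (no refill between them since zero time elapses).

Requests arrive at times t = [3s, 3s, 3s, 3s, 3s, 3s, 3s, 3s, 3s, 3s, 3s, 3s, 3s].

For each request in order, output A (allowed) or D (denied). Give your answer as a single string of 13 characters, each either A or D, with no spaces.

Simulating step by step:
  req#1 t=3s: ALLOW
  req#2 t=3s: ALLOW
  req#3 t=3s: ALLOW
  req#4 t=3s: ALLOW
  req#5 t=3s: DENY
  req#6 t=3s: DENY
  req#7 t=3s: DENY
  req#8 t=3s: DENY
  req#9 t=3s: DENY
  req#10 t=3s: DENY
  req#11 t=3s: DENY
  req#12 t=3s: DENY
  req#13 t=3s: DENY

Answer: AAAADDDDDDDDD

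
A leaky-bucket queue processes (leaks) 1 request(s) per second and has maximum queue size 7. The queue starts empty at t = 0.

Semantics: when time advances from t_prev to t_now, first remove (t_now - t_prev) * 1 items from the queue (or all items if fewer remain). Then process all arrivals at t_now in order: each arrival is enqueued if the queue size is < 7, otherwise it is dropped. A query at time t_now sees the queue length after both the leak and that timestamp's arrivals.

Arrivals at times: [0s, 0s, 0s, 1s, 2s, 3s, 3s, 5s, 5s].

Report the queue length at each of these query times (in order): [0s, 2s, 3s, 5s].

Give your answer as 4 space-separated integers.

Answer: 3 3 4 4

Derivation:
Queue lengths at query times:
  query t=0s: backlog = 3
  query t=2s: backlog = 3
  query t=3s: backlog = 4
  query t=5s: backlog = 4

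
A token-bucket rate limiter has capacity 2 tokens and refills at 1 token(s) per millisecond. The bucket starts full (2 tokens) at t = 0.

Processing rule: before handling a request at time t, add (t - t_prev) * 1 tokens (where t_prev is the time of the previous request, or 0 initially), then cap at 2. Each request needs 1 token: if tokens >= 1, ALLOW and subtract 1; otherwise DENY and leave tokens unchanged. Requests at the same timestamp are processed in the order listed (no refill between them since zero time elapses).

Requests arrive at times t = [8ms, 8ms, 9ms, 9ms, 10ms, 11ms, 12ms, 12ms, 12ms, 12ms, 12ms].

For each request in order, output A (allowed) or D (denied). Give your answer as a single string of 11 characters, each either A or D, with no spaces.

Answer: AAADAAADDDD

Derivation:
Simulating step by step:
  req#1 t=8ms: ALLOW
  req#2 t=8ms: ALLOW
  req#3 t=9ms: ALLOW
  req#4 t=9ms: DENY
  req#5 t=10ms: ALLOW
  req#6 t=11ms: ALLOW
  req#7 t=12ms: ALLOW
  req#8 t=12ms: DENY
  req#9 t=12ms: DENY
  req#10 t=12ms: DENY
  req#11 t=12ms: DENY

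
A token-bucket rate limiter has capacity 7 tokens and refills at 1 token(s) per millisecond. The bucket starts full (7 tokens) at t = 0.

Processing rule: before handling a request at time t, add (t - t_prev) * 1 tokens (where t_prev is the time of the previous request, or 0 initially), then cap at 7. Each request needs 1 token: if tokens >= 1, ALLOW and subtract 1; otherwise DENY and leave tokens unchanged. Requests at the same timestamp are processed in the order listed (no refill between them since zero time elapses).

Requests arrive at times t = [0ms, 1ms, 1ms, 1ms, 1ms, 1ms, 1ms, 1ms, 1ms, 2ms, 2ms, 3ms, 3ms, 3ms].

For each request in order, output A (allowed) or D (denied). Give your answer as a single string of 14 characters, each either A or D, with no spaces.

Simulating step by step:
  req#1 t=0ms: ALLOW
  req#2 t=1ms: ALLOW
  req#3 t=1ms: ALLOW
  req#4 t=1ms: ALLOW
  req#5 t=1ms: ALLOW
  req#6 t=1ms: ALLOW
  req#7 t=1ms: ALLOW
  req#8 t=1ms: ALLOW
  req#9 t=1ms: DENY
  req#10 t=2ms: ALLOW
  req#11 t=2ms: DENY
  req#12 t=3ms: ALLOW
  req#13 t=3ms: DENY
  req#14 t=3ms: DENY

Answer: AAAAAAAADADADD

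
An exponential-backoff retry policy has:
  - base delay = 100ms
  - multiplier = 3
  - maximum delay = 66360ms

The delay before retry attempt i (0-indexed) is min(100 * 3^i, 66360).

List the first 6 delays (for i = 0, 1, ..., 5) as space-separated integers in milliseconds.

Answer: 100 300 900 2700 8100 24300

Derivation:
Computing each delay:
  i=0: min(100*3^0, 66360) = 100
  i=1: min(100*3^1, 66360) = 300
  i=2: min(100*3^2, 66360) = 900
  i=3: min(100*3^3, 66360) = 2700
  i=4: min(100*3^4, 66360) = 8100
  i=5: min(100*3^5, 66360) = 24300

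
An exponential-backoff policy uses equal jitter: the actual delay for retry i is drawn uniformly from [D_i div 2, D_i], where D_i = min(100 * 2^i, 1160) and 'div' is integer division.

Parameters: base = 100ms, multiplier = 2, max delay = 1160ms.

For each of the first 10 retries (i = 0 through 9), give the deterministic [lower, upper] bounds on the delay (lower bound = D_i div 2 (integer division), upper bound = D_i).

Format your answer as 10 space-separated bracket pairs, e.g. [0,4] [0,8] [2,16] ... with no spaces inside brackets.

Answer: [50,100] [100,200] [200,400] [400,800] [580,1160] [580,1160] [580,1160] [580,1160] [580,1160] [580,1160]

Derivation:
Computing bounds per retry:
  i=0: D_i=min(100*2^0,1160)=100, bounds=[50,100]
  i=1: D_i=min(100*2^1,1160)=200, bounds=[100,200]
  i=2: D_i=min(100*2^2,1160)=400, bounds=[200,400]
  i=3: D_i=min(100*2^3,1160)=800, bounds=[400,800]
  i=4: D_i=min(100*2^4,1160)=1160, bounds=[580,1160]
  i=5: D_i=min(100*2^5,1160)=1160, bounds=[580,1160]
  i=6: D_i=min(100*2^6,1160)=1160, bounds=[580,1160]
  i=7: D_i=min(100*2^7,1160)=1160, bounds=[580,1160]
  i=8: D_i=min(100*2^8,1160)=1160, bounds=[580,1160]
  i=9: D_i=min(100*2^9,1160)=1160, bounds=[580,1160]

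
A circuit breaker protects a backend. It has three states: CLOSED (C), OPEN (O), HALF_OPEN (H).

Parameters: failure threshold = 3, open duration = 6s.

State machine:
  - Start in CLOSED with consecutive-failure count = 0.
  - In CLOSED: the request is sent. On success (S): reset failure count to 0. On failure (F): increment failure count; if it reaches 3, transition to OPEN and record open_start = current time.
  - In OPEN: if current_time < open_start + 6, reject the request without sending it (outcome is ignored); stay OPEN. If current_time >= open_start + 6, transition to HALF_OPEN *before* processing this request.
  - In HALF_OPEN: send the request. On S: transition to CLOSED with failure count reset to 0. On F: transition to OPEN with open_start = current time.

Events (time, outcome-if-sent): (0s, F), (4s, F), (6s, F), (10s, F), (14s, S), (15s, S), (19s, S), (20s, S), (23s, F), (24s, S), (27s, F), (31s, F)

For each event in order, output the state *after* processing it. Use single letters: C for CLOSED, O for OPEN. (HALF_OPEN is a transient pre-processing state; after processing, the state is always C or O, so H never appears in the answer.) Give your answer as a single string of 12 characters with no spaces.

Answer: CCOOCCCCCCCC

Derivation:
State after each event:
  event#1 t=0s outcome=F: state=CLOSED
  event#2 t=4s outcome=F: state=CLOSED
  event#3 t=6s outcome=F: state=OPEN
  event#4 t=10s outcome=F: state=OPEN
  event#5 t=14s outcome=S: state=CLOSED
  event#6 t=15s outcome=S: state=CLOSED
  event#7 t=19s outcome=S: state=CLOSED
  event#8 t=20s outcome=S: state=CLOSED
  event#9 t=23s outcome=F: state=CLOSED
  event#10 t=24s outcome=S: state=CLOSED
  event#11 t=27s outcome=F: state=CLOSED
  event#12 t=31s outcome=F: state=CLOSED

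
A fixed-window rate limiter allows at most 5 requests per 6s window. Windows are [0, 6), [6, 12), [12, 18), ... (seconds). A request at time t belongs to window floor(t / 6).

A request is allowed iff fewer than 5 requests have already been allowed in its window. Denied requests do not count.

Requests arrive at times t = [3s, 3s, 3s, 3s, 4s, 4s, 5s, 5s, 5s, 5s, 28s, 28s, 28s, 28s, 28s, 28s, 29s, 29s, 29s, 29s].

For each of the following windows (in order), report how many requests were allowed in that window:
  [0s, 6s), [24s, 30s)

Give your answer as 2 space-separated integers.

Processing requests:
  req#1 t=3s (window 0): ALLOW
  req#2 t=3s (window 0): ALLOW
  req#3 t=3s (window 0): ALLOW
  req#4 t=3s (window 0): ALLOW
  req#5 t=4s (window 0): ALLOW
  req#6 t=4s (window 0): DENY
  req#7 t=5s (window 0): DENY
  req#8 t=5s (window 0): DENY
  req#9 t=5s (window 0): DENY
  req#10 t=5s (window 0): DENY
  req#11 t=28s (window 4): ALLOW
  req#12 t=28s (window 4): ALLOW
  req#13 t=28s (window 4): ALLOW
  req#14 t=28s (window 4): ALLOW
  req#15 t=28s (window 4): ALLOW
  req#16 t=28s (window 4): DENY
  req#17 t=29s (window 4): DENY
  req#18 t=29s (window 4): DENY
  req#19 t=29s (window 4): DENY
  req#20 t=29s (window 4): DENY

Allowed counts by window: 5 5

Answer: 5 5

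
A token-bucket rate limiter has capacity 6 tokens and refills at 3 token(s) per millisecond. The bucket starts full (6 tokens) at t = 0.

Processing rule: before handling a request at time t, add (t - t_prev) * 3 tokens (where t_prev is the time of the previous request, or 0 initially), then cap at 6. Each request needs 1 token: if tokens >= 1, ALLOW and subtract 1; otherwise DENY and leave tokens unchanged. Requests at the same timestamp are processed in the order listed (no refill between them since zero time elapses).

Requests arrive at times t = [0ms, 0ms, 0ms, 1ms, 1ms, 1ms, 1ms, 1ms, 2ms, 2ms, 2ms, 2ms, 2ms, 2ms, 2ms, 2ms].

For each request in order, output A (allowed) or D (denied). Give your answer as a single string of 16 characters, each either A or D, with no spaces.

Simulating step by step:
  req#1 t=0ms: ALLOW
  req#2 t=0ms: ALLOW
  req#3 t=0ms: ALLOW
  req#4 t=1ms: ALLOW
  req#5 t=1ms: ALLOW
  req#6 t=1ms: ALLOW
  req#7 t=1ms: ALLOW
  req#8 t=1ms: ALLOW
  req#9 t=2ms: ALLOW
  req#10 t=2ms: ALLOW
  req#11 t=2ms: ALLOW
  req#12 t=2ms: ALLOW
  req#13 t=2ms: DENY
  req#14 t=2ms: DENY
  req#15 t=2ms: DENY
  req#16 t=2ms: DENY

Answer: AAAAAAAAAAAADDDD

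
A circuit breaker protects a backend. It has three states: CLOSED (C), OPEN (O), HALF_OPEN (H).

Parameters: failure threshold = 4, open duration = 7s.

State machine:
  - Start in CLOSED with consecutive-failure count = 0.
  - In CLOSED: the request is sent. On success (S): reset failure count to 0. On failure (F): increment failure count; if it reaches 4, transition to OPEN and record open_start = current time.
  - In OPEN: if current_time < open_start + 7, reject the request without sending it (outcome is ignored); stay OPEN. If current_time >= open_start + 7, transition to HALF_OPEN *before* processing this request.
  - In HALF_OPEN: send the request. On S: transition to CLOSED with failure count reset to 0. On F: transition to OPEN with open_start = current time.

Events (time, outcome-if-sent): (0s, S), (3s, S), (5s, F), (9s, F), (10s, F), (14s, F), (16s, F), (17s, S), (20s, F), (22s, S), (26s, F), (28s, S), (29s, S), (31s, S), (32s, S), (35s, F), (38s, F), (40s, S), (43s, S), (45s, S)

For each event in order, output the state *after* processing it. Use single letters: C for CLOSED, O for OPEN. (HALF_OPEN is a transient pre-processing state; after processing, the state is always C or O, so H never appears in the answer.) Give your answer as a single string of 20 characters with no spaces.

Answer: CCCCCOOOOCCCCCCCCCCC

Derivation:
State after each event:
  event#1 t=0s outcome=S: state=CLOSED
  event#2 t=3s outcome=S: state=CLOSED
  event#3 t=5s outcome=F: state=CLOSED
  event#4 t=9s outcome=F: state=CLOSED
  event#5 t=10s outcome=F: state=CLOSED
  event#6 t=14s outcome=F: state=OPEN
  event#7 t=16s outcome=F: state=OPEN
  event#8 t=17s outcome=S: state=OPEN
  event#9 t=20s outcome=F: state=OPEN
  event#10 t=22s outcome=S: state=CLOSED
  event#11 t=26s outcome=F: state=CLOSED
  event#12 t=28s outcome=S: state=CLOSED
  event#13 t=29s outcome=S: state=CLOSED
  event#14 t=31s outcome=S: state=CLOSED
  event#15 t=32s outcome=S: state=CLOSED
  event#16 t=35s outcome=F: state=CLOSED
  event#17 t=38s outcome=F: state=CLOSED
  event#18 t=40s outcome=S: state=CLOSED
  event#19 t=43s outcome=S: state=CLOSED
  event#20 t=45s outcome=S: state=CLOSED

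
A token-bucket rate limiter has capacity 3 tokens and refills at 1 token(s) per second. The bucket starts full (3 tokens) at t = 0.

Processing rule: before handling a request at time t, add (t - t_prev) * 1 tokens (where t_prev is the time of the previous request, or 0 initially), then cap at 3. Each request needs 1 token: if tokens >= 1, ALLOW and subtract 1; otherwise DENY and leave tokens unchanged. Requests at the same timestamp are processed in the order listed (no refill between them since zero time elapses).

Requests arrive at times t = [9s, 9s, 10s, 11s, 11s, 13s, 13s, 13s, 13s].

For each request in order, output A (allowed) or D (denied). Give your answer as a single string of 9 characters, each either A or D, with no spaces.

Answer: AAAAAAADD

Derivation:
Simulating step by step:
  req#1 t=9s: ALLOW
  req#2 t=9s: ALLOW
  req#3 t=10s: ALLOW
  req#4 t=11s: ALLOW
  req#5 t=11s: ALLOW
  req#6 t=13s: ALLOW
  req#7 t=13s: ALLOW
  req#8 t=13s: DENY
  req#9 t=13s: DENY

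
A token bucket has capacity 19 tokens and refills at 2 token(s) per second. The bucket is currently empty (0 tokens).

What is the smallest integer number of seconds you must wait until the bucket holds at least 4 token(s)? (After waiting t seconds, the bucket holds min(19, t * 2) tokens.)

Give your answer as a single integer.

Need t * 2 >= 4, so t >= 4/2.
Smallest integer t = ceil(4/2) = 2.

Answer: 2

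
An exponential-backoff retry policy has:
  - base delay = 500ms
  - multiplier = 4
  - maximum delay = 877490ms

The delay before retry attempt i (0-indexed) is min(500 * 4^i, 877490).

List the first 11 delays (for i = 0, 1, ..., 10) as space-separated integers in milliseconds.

Computing each delay:
  i=0: min(500*4^0, 877490) = 500
  i=1: min(500*4^1, 877490) = 2000
  i=2: min(500*4^2, 877490) = 8000
  i=3: min(500*4^3, 877490) = 32000
  i=4: min(500*4^4, 877490) = 128000
  i=5: min(500*4^5, 877490) = 512000
  i=6: min(500*4^6, 877490) = 877490
  i=7: min(500*4^7, 877490) = 877490
  i=8: min(500*4^8, 877490) = 877490
  i=9: min(500*4^9, 877490) = 877490
  i=10: min(500*4^10, 877490) = 877490

Answer: 500 2000 8000 32000 128000 512000 877490 877490 877490 877490 877490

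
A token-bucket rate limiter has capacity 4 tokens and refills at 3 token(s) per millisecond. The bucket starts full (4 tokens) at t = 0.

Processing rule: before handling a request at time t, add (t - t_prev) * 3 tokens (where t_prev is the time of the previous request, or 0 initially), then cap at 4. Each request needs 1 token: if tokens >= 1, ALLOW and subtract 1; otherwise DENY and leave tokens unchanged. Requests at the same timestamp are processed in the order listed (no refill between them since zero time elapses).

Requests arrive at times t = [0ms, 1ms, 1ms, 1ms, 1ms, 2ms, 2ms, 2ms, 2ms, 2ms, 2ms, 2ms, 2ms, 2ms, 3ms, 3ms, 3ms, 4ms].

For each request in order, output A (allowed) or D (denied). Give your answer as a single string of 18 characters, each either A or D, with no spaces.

Simulating step by step:
  req#1 t=0ms: ALLOW
  req#2 t=1ms: ALLOW
  req#3 t=1ms: ALLOW
  req#4 t=1ms: ALLOW
  req#5 t=1ms: ALLOW
  req#6 t=2ms: ALLOW
  req#7 t=2ms: ALLOW
  req#8 t=2ms: ALLOW
  req#9 t=2ms: DENY
  req#10 t=2ms: DENY
  req#11 t=2ms: DENY
  req#12 t=2ms: DENY
  req#13 t=2ms: DENY
  req#14 t=2ms: DENY
  req#15 t=3ms: ALLOW
  req#16 t=3ms: ALLOW
  req#17 t=3ms: ALLOW
  req#18 t=4ms: ALLOW

Answer: AAAAAAAADDDDDDAAAA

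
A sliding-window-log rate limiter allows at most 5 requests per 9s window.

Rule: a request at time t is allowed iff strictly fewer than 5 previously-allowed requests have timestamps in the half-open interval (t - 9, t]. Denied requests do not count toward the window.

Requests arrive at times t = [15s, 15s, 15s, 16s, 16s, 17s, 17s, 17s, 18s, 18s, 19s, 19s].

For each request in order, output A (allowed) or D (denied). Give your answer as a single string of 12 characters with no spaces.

Answer: AAAAADDDDDDD

Derivation:
Tracking allowed requests in the window:
  req#1 t=15s: ALLOW
  req#2 t=15s: ALLOW
  req#3 t=15s: ALLOW
  req#4 t=16s: ALLOW
  req#5 t=16s: ALLOW
  req#6 t=17s: DENY
  req#7 t=17s: DENY
  req#8 t=17s: DENY
  req#9 t=18s: DENY
  req#10 t=18s: DENY
  req#11 t=19s: DENY
  req#12 t=19s: DENY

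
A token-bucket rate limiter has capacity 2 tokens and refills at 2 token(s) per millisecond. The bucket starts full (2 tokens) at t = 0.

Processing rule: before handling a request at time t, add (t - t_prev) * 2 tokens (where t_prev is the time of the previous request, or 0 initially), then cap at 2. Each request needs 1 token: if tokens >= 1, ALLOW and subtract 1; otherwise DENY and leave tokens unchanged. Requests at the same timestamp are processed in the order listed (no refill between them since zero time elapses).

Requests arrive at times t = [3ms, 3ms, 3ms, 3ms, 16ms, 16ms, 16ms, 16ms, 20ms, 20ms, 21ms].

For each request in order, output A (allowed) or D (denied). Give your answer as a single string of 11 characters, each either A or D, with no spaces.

Simulating step by step:
  req#1 t=3ms: ALLOW
  req#2 t=3ms: ALLOW
  req#3 t=3ms: DENY
  req#4 t=3ms: DENY
  req#5 t=16ms: ALLOW
  req#6 t=16ms: ALLOW
  req#7 t=16ms: DENY
  req#8 t=16ms: DENY
  req#9 t=20ms: ALLOW
  req#10 t=20ms: ALLOW
  req#11 t=21ms: ALLOW

Answer: AADDAADDAAA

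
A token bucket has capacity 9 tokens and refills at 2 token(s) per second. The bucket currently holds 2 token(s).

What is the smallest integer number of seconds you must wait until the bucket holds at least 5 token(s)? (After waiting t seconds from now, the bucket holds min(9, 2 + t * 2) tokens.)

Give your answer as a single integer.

Answer: 2

Derivation:
Need 2 + t * 2 >= 5, so t >= 3/2.
Smallest integer t = ceil(3/2) = 2.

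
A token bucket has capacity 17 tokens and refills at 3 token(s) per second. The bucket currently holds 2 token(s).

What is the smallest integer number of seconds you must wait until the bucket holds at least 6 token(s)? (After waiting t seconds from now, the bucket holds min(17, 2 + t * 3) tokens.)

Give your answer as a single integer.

Need 2 + t * 3 >= 6, so t >= 4/3.
Smallest integer t = ceil(4/3) = 2.

Answer: 2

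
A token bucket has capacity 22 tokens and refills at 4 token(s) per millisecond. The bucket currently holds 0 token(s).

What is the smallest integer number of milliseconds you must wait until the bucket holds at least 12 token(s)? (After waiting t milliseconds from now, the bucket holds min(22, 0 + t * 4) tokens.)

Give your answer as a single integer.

Need 0 + t * 4 >= 12, so t >= 12/4.
Smallest integer t = ceil(12/4) = 3.

Answer: 3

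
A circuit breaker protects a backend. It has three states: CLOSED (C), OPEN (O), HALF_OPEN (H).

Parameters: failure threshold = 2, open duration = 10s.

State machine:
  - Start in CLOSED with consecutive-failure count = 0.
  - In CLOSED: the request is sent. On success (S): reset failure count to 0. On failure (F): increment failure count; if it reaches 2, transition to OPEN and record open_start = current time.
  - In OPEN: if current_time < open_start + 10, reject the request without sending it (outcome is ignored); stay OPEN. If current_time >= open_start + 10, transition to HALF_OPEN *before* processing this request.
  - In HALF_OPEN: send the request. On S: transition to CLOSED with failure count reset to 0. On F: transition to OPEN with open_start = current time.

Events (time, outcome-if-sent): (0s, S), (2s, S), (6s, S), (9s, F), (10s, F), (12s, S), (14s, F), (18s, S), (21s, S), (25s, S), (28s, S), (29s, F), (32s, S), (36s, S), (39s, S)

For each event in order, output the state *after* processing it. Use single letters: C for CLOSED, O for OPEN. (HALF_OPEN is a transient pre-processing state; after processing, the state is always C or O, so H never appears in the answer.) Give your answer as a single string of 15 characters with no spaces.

Answer: CCCCOOOOCCCCCCC

Derivation:
State after each event:
  event#1 t=0s outcome=S: state=CLOSED
  event#2 t=2s outcome=S: state=CLOSED
  event#3 t=6s outcome=S: state=CLOSED
  event#4 t=9s outcome=F: state=CLOSED
  event#5 t=10s outcome=F: state=OPEN
  event#6 t=12s outcome=S: state=OPEN
  event#7 t=14s outcome=F: state=OPEN
  event#8 t=18s outcome=S: state=OPEN
  event#9 t=21s outcome=S: state=CLOSED
  event#10 t=25s outcome=S: state=CLOSED
  event#11 t=28s outcome=S: state=CLOSED
  event#12 t=29s outcome=F: state=CLOSED
  event#13 t=32s outcome=S: state=CLOSED
  event#14 t=36s outcome=S: state=CLOSED
  event#15 t=39s outcome=S: state=CLOSED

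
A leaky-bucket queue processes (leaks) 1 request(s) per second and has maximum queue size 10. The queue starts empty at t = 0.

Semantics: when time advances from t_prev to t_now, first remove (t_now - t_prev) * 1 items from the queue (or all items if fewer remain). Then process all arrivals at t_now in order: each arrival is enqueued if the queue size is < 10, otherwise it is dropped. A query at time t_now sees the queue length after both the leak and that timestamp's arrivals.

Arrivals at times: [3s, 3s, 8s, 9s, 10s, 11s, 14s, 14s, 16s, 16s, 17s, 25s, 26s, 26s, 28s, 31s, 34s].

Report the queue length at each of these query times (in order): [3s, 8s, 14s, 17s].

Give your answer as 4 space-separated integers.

Queue lengths at query times:
  query t=3s: backlog = 2
  query t=8s: backlog = 1
  query t=14s: backlog = 2
  query t=17s: backlog = 2

Answer: 2 1 2 2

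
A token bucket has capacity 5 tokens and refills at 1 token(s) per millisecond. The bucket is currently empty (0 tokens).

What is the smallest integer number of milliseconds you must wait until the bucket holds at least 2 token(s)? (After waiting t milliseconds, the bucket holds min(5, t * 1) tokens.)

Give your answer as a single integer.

Need t * 1 >= 2, so t >= 2/1.
Smallest integer t = ceil(2/1) = 2.

Answer: 2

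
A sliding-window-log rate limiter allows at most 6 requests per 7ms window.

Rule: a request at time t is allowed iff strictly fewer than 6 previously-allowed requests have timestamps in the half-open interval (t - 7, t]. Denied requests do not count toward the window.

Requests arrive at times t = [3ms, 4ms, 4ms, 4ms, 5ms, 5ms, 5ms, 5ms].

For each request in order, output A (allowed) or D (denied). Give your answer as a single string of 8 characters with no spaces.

Tracking allowed requests in the window:
  req#1 t=3ms: ALLOW
  req#2 t=4ms: ALLOW
  req#3 t=4ms: ALLOW
  req#4 t=4ms: ALLOW
  req#5 t=5ms: ALLOW
  req#6 t=5ms: ALLOW
  req#7 t=5ms: DENY
  req#8 t=5ms: DENY

Answer: AAAAAADD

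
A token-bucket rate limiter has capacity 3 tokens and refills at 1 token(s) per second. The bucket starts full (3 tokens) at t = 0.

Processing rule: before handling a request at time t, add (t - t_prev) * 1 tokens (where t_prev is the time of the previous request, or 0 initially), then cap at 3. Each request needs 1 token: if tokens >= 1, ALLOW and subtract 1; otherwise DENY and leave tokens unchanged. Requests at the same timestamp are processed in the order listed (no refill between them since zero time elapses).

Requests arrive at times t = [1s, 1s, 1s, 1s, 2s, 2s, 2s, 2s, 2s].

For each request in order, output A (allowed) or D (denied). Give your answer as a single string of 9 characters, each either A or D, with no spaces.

Simulating step by step:
  req#1 t=1s: ALLOW
  req#2 t=1s: ALLOW
  req#3 t=1s: ALLOW
  req#4 t=1s: DENY
  req#5 t=2s: ALLOW
  req#6 t=2s: DENY
  req#7 t=2s: DENY
  req#8 t=2s: DENY
  req#9 t=2s: DENY

Answer: AAADADDDD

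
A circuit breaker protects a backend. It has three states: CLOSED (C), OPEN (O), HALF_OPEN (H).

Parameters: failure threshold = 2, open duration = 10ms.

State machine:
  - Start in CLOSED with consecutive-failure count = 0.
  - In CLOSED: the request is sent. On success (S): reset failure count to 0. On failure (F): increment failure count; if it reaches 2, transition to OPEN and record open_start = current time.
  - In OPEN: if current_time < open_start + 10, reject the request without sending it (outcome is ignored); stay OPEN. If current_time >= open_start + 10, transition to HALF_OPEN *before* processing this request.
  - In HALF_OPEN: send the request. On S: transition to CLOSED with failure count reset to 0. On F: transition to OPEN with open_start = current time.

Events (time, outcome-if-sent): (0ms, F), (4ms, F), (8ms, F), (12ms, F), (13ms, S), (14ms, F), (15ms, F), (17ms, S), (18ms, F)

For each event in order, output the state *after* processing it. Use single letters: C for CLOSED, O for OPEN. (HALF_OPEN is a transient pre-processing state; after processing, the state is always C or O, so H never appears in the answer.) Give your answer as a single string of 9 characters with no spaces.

State after each event:
  event#1 t=0ms outcome=F: state=CLOSED
  event#2 t=4ms outcome=F: state=OPEN
  event#3 t=8ms outcome=F: state=OPEN
  event#4 t=12ms outcome=F: state=OPEN
  event#5 t=13ms outcome=S: state=OPEN
  event#6 t=14ms outcome=F: state=OPEN
  event#7 t=15ms outcome=F: state=OPEN
  event#8 t=17ms outcome=S: state=OPEN
  event#9 t=18ms outcome=F: state=OPEN

Answer: COOOOOOOO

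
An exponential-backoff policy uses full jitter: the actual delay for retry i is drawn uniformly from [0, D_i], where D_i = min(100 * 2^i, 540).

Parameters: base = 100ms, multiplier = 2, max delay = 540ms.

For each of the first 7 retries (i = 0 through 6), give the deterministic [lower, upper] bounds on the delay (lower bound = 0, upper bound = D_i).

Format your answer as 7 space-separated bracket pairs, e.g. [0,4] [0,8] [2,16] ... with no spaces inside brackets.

Computing bounds per retry:
  i=0: D_i=min(100*2^0,540)=100, bounds=[0,100]
  i=1: D_i=min(100*2^1,540)=200, bounds=[0,200]
  i=2: D_i=min(100*2^2,540)=400, bounds=[0,400]
  i=3: D_i=min(100*2^3,540)=540, bounds=[0,540]
  i=4: D_i=min(100*2^4,540)=540, bounds=[0,540]
  i=5: D_i=min(100*2^5,540)=540, bounds=[0,540]
  i=6: D_i=min(100*2^6,540)=540, bounds=[0,540]

Answer: [0,100] [0,200] [0,400] [0,540] [0,540] [0,540] [0,540]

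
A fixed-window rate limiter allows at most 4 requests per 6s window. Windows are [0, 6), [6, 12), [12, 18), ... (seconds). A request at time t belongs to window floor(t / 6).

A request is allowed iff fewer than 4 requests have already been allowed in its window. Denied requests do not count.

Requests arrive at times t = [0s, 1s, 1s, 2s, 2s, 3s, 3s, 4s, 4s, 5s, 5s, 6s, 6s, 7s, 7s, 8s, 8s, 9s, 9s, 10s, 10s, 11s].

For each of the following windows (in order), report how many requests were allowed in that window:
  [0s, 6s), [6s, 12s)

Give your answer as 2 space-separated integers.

Answer: 4 4

Derivation:
Processing requests:
  req#1 t=0s (window 0): ALLOW
  req#2 t=1s (window 0): ALLOW
  req#3 t=1s (window 0): ALLOW
  req#4 t=2s (window 0): ALLOW
  req#5 t=2s (window 0): DENY
  req#6 t=3s (window 0): DENY
  req#7 t=3s (window 0): DENY
  req#8 t=4s (window 0): DENY
  req#9 t=4s (window 0): DENY
  req#10 t=5s (window 0): DENY
  req#11 t=5s (window 0): DENY
  req#12 t=6s (window 1): ALLOW
  req#13 t=6s (window 1): ALLOW
  req#14 t=7s (window 1): ALLOW
  req#15 t=7s (window 1): ALLOW
  req#16 t=8s (window 1): DENY
  req#17 t=8s (window 1): DENY
  req#18 t=9s (window 1): DENY
  req#19 t=9s (window 1): DENY
  req#20 t=10s (window 1): DENY
  req#21 t=10s (window 1): DENY
  req#22 t=11s (window 1): DENY

Allowed counts by window: 4 4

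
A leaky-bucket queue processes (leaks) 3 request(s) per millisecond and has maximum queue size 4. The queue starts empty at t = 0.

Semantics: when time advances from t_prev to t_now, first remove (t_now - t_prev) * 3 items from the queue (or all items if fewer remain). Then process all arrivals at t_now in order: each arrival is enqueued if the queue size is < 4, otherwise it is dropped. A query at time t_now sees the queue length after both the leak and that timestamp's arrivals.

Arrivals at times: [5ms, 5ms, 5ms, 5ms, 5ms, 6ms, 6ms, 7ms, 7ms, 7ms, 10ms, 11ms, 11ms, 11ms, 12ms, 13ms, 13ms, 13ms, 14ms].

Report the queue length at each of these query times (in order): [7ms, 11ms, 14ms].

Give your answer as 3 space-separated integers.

Answer: 3 3 1

Derivation:
Queue lengths at query times:
  query t=7ms: backlog = 3
  query t=11ms: backlog = 3
  query t=14ms: backlog = 1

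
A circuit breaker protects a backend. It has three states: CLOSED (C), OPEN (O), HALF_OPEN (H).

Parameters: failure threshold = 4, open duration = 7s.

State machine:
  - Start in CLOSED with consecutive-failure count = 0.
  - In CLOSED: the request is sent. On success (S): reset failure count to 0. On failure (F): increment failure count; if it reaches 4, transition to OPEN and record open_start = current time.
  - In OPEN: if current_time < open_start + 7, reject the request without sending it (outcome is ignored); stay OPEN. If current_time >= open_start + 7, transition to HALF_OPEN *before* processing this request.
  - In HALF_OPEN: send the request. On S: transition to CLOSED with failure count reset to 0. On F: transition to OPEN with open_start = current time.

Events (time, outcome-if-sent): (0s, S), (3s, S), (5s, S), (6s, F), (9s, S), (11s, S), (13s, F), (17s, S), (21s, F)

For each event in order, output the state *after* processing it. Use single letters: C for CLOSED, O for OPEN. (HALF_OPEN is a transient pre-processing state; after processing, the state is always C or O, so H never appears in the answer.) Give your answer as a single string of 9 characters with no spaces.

State after each event:
  event#1 t=0s outcome=S: state=CLOSED
  event#2 t=3s outcome=S: state=CLOSED
  event#3 t=5s outcome=S: state=CLOSED
  event#4 t=6s outcome=F: state=CLOSED
  event#5 t=9s outcome=S: state=CLOSED
  event#6 t=11s outcome=S: state=CLOSED
  event#7 t=13s outcome=F: state=CLOSED
  event#8 t=17s outcome=S: state=CLOSED
  event#9 t=21s outcome=F: state=CLOSED

Answer: CCCCCCCCC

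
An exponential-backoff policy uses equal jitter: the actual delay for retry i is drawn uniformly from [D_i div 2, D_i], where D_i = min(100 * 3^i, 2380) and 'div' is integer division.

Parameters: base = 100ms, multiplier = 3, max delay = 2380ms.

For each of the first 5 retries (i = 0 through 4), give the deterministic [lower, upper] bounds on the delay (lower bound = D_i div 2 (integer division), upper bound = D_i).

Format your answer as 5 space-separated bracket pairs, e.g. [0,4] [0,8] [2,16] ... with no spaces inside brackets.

Answer: [50,100] [150,300] [450,900] [1190,2380] [1190,2380]

Derivation:
Computing bounds per retry:
  i=0: D_i=min(100*3^0,2380)=100, bounds=[50,100]
  i=1: D_i=min(100*3^1,2380)=300, bounds=[150,300]
  i=2: D_i=min(100*3^2,2380)=900, bounds=[450,900]
  i=3: D_i=min(100*3^3,2380)=2380, bounds=[1190,2380]
  i=4: D_i=min(100*3^4,2380)=2380, bounds=[1190,2380]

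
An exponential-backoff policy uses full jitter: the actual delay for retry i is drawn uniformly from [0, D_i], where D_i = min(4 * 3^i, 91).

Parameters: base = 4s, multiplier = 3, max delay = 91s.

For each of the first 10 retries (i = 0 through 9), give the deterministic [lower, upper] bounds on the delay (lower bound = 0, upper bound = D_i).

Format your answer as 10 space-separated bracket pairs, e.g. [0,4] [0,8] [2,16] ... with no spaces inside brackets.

Answer: [0,4] [0,12] [0,36] [0,91] [0,91] [0,91] [0,91] [0,91] [0,91] [0,91]

Derivation:
Computing bounds per retry:
  i=0: D_i=min(4*3^0,91)=4, bounds=[0,4]
  i=1: D_i=min(4*3^1,91)=12, bounds=[0,12]
  i=2: D_i=min(4*3^2,91)=36, bounds=[0,36]
  i=3: D_i=min(4*3^3,91)=91, bounds=[0,91]
  i=4: D_i=min(4*3^4,91)=91, bounds=[0,91]
  i=5: D_i=min(4*3^5,91)=91, bounds=[0,91]
  i=6: D_i=min(4*3^6,91)=91, bounds=[0,91]
  i=7: D_i=min(4*3^7,91)=91, bounds=[0,91]
  i=8: D_i=min(4*3^8,91)=91, bounds=[0,91]
  i=9: D_i=min(4*3^9,91)=91, bounds=[0,91]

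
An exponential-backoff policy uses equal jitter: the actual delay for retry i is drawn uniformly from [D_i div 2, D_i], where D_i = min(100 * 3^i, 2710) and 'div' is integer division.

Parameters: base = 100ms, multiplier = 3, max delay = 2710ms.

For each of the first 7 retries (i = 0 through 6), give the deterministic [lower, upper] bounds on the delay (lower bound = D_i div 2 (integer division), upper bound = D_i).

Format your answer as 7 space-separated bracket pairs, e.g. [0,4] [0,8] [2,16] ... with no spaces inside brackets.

Answer: [50,100] [150,300] [450,900] [1350,2700] [1355,2710] [1355,2710] [1355,2710]

Derivation:
Computing bounds per retry:
  i=0: D_i=min(100*3^0,2710)=100, bounds=[50,100]
  i=1: D_i=min(100*3^1,2710)=300, bounds=[150,300]
  i=2: D_i=min(100*3^2,2710)=900, bounds=[450,900]
  i=3: D_i=min(100*3^3,2710)=2700, bounds=[1350,2700]
  i=4: D_i=min(100*3^4,2710)=2710, bounds=[1355,2710]
  i=5: D_i=min(100*3^5,2710)=2710, bounds=[1355,2710]
  i=6: D_i=min(100*3^6,2710)=2710, bounds=[1355,2710]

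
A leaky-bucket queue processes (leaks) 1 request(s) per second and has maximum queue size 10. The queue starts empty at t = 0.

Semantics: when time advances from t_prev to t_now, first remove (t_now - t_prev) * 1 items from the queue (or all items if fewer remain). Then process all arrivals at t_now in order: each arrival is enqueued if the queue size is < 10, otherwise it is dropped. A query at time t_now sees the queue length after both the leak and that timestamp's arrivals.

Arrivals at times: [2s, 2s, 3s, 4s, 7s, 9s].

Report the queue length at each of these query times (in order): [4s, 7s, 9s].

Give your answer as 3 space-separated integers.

Answer: 2 1 1

Derivation:
Queue lengths at query times:
  query t=4s: backlog = 2
  query t=7s: backlog = 1
  query t=9s: backlog = 1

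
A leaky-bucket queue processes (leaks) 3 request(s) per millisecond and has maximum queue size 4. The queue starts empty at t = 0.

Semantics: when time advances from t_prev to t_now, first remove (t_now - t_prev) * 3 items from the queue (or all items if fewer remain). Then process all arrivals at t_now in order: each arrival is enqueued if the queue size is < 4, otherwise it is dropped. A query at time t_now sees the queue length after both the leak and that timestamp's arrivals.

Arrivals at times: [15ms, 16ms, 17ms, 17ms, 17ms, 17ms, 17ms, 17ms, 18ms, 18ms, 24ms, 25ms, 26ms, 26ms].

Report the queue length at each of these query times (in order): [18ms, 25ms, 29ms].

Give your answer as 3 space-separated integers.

Queue lengths at query times:
  query t=18ms: backlog = 3
  query t=25ms: backlog = 1
  query t=29ms: backlog = 0

Answer: 3 1 0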